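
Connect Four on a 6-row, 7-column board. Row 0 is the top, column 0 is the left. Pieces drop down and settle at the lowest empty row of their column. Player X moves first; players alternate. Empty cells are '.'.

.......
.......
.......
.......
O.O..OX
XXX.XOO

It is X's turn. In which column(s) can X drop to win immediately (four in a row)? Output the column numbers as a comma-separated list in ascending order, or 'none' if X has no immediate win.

Answer: 3

Derivation:
col 0: drop X → no win
col 1: drop X → no win
col 2: drop X → no win
col 3: drop X → WIN!
col 4: drop X → no win
col 5: drop X → no win
col 6: drop X → no win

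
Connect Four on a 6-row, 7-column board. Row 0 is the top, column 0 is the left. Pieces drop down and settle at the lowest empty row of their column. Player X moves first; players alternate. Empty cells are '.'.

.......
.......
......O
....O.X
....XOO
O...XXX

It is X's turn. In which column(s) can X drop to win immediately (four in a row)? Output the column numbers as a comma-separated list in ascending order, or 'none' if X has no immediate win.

col 0: drop X → no win
col 1: drop X → no win
col 2: drop X → no win
col 3: drop X → WIN!
col 4: drop X → no win
col 5: drop X → no win
col 6: drop X → no win

Answer: 3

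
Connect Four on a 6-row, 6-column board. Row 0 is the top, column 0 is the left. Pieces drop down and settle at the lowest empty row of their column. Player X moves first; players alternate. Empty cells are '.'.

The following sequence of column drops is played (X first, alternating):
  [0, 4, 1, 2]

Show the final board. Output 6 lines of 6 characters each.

Move 1: X drops in col 0, lands at row 5
Move 2: O drops in col 4, lands at row 5
Move 3: X drops in col 1, lands at row 5
Move 4: O drops in col 2, lands at row 5

Answer: ......
......
......
......
......
XXO.O.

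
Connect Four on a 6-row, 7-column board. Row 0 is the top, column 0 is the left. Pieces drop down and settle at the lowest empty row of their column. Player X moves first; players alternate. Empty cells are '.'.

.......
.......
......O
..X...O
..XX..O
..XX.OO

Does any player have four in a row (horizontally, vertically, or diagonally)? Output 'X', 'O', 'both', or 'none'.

O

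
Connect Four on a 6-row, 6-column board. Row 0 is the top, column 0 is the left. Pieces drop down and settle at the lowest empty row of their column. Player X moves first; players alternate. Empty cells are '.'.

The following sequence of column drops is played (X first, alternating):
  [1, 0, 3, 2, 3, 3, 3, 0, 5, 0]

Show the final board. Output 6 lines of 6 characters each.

Move 1: X drops in col 1, lands at row 5
Move 2: O drops in col 0, lands at row 5
Move 3: X drops in col 3, lands at row 5
Move 4: O drops in col 2, lands at row 5
Move 5: X drops in col 3, lands at row 4
Move 6: O drops in col 3, lands at row 3
Move 7: X drops in col 3, lands at row 2
Move 8: O drops in col 0, lands at row 4
Move 9: X drops in col 5, lands at row 5
Move 10: O drops in col 0, lands at row 3

Answer: ......
......
...X..
O..O..
O..X..
OXOX.X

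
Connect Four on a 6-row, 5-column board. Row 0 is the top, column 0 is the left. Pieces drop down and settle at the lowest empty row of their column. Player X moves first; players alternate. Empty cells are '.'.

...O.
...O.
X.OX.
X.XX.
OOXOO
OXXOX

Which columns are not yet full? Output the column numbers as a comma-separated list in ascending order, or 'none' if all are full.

col 0: top cell = '.' → open
col 1: top cell = '.' → open
col 2: top cell = '.' → open
col 3: top cell = 'O' → FULL
col 4: top cell = '.' → open

Answer: 0,1,2,4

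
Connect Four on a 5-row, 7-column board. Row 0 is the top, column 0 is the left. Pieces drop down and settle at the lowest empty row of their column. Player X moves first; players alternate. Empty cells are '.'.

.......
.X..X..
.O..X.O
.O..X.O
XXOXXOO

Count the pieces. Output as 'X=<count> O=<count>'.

X=8 O=7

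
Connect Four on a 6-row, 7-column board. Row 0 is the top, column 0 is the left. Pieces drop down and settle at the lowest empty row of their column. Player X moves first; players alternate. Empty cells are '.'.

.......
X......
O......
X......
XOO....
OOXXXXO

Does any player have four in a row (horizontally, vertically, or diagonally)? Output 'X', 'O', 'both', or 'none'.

X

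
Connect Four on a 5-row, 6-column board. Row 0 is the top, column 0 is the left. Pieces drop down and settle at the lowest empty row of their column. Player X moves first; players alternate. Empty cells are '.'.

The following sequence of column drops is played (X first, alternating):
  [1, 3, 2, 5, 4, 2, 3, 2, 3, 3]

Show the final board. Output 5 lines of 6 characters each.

Answer: ......
...O..
..OX..
..OX..
.XXOXO

Derivation:
Move 1: X drops in col 1, lands at row 4
Move 2: O drops in col 3, lands at row 4
Move 3: X drops in col 2, lands at row 4
Move 4: O drops in col 5, lands at row 4
Move 5: X drops in col 4, lands at row 4
Move 6: O drops in col 2, lands at row 3
Move 7: X drops in col 3, lands at row 3
Move 8: O drops in col 2, lands at row 2
Move 9: X drops in col 3, lands at row 2
Move 10: O drops in col 3, lands at row 1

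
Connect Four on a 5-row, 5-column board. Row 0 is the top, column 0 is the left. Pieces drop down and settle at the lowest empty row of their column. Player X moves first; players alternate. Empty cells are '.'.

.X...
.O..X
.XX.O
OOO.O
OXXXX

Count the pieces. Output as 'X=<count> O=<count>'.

X=8 O=7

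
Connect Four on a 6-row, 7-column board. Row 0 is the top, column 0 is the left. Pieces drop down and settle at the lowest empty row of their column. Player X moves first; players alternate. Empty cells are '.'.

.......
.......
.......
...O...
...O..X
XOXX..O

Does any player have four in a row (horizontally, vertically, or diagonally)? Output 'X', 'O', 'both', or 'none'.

none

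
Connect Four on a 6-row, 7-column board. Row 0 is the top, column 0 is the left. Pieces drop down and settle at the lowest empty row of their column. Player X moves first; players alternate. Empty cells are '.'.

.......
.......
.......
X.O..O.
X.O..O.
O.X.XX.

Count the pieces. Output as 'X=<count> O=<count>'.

X=5 O=5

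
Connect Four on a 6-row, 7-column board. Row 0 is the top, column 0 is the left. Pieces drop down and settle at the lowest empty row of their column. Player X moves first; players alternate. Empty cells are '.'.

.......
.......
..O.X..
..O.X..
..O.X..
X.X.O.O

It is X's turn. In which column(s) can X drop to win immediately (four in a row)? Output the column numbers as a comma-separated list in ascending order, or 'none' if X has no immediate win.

Answer: 4

Derivation:
col 0: drop X → no win
col 1: drop X → no win
col 2: drop X → no win
col 3: drop X → no win
col 4: drop X → WIN!
col 5: drop X → no win
col 6: drop X → no win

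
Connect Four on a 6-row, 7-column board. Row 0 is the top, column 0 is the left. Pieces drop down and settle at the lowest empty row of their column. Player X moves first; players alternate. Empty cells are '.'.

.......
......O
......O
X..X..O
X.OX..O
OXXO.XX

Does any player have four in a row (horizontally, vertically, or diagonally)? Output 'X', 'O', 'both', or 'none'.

O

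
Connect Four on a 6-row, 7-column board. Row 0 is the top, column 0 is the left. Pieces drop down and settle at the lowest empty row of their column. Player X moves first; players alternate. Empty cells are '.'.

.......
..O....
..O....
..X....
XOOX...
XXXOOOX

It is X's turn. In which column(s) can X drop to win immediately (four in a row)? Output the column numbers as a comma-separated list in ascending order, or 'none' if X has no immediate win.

Answer: none

Derivation:
col 0: drop X → no win
col 1: drop X → no win
col 2: drop X → no win
col 3: drop X → no win
col 4: drop X → no win
col 5: drop X → no win
col 6: drop X → no win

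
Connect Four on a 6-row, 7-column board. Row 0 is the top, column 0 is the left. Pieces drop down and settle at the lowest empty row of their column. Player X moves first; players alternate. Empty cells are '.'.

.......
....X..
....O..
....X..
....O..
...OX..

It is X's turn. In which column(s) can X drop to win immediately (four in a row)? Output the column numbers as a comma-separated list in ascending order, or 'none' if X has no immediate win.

Answer: none

Derivation:
col 0: drop X → no win
col 1: drop X → no win
col 2: drop X → no win
col 3: drop X → no win
col 4: drop X → no win
col 5: drop X → no win
col 6: drop X → no win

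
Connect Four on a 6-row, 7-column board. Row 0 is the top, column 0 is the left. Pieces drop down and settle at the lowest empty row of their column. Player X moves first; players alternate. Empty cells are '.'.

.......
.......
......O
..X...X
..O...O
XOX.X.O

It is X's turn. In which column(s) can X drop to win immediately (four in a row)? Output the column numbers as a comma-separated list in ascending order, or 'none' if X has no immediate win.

col 0: drop X → no win
col 1: drop X → no win
col 2: drop X → no win
col 3: drop X → no win
col 4: drop X → no win
col 5: drop X → no win
col 6: drop X → no win

Answer: none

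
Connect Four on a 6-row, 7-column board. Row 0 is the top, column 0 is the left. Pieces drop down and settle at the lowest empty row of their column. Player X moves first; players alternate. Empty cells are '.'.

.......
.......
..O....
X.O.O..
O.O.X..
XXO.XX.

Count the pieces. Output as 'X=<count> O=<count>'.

X=6 O=6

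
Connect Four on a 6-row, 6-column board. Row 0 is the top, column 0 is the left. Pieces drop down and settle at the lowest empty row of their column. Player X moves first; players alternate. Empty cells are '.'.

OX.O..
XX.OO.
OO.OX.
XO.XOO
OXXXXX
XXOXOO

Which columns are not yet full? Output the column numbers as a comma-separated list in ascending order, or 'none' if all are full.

Answer: 2,4,5

Derivation:
col 0: top cell = 'O' → FULL
col 1: top cell = 'X' → FULL
col 2: top cell = '.' → open
col 3: top cell = 'O' → FULL
col 4: top cell = '.' → open
col 5: top cell = '.' → open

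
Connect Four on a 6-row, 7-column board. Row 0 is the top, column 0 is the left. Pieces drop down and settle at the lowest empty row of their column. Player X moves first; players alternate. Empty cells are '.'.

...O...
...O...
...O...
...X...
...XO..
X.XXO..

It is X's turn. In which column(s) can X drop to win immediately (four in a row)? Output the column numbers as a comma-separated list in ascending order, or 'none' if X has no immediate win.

col 0: drop X → no win
col 1: drop X → WIN!
col 2: drop X → no win
col 4: drop X → no win
col 5: drop X → no win
col 6: drop X → no win

Answer: 1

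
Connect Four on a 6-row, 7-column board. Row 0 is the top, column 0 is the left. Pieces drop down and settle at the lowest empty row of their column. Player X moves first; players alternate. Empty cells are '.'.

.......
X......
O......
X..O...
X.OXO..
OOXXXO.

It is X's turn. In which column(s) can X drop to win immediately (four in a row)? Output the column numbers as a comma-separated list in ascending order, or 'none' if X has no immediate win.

Answer: none

Derivation:
col 0: drop X → no win
col 1: drop X → no win
col 2: drop X → no win
col 3: drop X → no win
col 4: drop X → no win
col 5: drop X → no win
col 6: drop X → no win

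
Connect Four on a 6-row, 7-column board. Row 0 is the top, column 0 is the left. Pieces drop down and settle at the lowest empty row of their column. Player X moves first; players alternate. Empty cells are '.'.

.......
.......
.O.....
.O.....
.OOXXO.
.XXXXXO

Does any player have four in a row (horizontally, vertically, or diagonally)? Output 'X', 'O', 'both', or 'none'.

X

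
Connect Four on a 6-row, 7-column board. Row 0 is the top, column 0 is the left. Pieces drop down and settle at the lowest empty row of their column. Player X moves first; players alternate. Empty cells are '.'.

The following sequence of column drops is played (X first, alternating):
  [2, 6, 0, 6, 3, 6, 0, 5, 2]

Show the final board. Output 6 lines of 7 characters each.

Answer: .......
.......
.......
......O
X.X...O
X.XX.OO

Derivation:
Move 1: X drops in col 2, lands at row 5
Move 2: O drops in col 6, lands at row 5
Move 3: X drops in col 0, lands at row 5
Move 4: O drops in col 6, lands at row 4
Move 5: X drops in col 3, lands at row 5
Move 6: O drops in col 6, lands at row 3
Move 7: X drops in col 0, lands at row 4
Move 8: O drops in col 5, lands at row 5
Move 9: X drops in col 2, lands at row 4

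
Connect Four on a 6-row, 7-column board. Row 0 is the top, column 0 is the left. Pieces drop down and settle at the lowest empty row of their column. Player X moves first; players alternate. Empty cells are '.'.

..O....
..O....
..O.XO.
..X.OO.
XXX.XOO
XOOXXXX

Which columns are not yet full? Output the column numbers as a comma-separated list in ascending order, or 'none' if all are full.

Answer: 0,1,3,4,5,6

Derivation:
col 0: top cell = '.' → open
col 1: top cell = '.' → open
col 2: top cell = 'O' → FULL
col 3: top cell = '.' → open
col 4: top cell = '.' → open
col 5: top cell = '.' → open
col 6: top cell = '.' → open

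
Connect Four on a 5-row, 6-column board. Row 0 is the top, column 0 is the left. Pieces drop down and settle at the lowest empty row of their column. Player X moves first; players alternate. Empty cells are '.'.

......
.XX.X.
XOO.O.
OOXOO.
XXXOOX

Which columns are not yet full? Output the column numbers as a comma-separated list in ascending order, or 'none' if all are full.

Answer: 0,1,2,3,4,5

Derivation:
col 0: top cell = '.' → open
col 1: top cell = '.' → open
col 2: top cell = '.' → open
col 3: top cell = '.' → open
col 4: top cell = '.' → open
col 5: top cell = '.' → open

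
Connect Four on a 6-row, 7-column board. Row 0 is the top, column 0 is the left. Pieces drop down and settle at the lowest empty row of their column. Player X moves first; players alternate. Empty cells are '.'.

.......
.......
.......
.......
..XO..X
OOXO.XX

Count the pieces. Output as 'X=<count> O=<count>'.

X=5 O=4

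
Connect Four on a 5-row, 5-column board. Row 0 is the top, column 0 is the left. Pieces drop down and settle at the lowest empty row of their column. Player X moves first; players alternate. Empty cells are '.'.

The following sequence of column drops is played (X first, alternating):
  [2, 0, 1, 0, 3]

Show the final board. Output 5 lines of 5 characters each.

Move 1: X drops in col 2, lands at row 4
Move 2: O drops in col 0, lands at row 4
Move 3: X drops in col 1, lands at row 4
Move 4: O drops in col 0, lands at row 3
Move 5: X drops in col 3, lands at row 4

Answer: .....
.....
.....
O....
OXXX.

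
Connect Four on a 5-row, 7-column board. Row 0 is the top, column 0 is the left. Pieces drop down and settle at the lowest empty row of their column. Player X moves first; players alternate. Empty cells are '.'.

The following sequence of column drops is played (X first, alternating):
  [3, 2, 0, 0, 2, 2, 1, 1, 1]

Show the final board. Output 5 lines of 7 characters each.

Move 1: X drops in col 3, lands at row 4
Move 2: O drops in col 2, lands at row 4
Move 3: X drops in col 0, lands at row 4
Move 4: O drops in col 0, lands at row 3
Move 5: X drops in col 2, lands at row 3
Move 6: O drops in col 2, lands at row 2
Move 7: X drops in col 1, lands at row 4
Move 8: O drops in col 1, lands at row 3
Move 9: X drops in col 1, lands at row 2

Answer: .......
.......
.XO....
OOX....
XXOX...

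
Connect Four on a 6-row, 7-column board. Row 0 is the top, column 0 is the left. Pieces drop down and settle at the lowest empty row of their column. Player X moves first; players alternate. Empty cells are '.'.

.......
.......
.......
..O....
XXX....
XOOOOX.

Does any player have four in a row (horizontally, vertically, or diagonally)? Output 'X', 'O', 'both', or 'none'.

O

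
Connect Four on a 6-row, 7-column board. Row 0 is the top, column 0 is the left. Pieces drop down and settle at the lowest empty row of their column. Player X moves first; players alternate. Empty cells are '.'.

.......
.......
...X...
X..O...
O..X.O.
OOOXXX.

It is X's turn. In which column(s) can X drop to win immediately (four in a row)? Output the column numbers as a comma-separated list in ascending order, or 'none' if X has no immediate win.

Answer: 6

Derivation:
col 0: drop X → no win
col 1: drop X → no win
col 2: drop X → no win
col 3: drop X → no win
col 4: drop X → no win
col 5: drop X → no win
col 6: drop X → WIN!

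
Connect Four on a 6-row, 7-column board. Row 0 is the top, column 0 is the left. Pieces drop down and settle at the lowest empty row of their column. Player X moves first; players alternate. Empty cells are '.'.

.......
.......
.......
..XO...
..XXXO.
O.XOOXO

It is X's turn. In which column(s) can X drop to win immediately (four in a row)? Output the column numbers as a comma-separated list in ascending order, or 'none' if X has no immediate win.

Answer: 2

Derivation:
col 0: drop X → no win
col 1: drop X → no win
col 2: drop X → WIN!
col 3: drop X → no win
col 4: drop X → no win
col 5: drop X → no win
col 6: drop X → no win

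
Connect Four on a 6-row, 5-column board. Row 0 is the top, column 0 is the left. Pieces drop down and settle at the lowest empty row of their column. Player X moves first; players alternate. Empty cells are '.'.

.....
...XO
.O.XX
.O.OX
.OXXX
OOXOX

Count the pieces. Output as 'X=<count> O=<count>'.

X=9 O=8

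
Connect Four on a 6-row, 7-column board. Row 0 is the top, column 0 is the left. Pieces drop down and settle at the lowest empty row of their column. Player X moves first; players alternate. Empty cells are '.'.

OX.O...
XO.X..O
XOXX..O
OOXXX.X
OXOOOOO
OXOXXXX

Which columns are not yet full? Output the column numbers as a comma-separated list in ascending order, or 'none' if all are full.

col 0: top cell = 'O' → FULL
col 1: top cell = 'X' → FULL
col 2: top cell = '.' → open
col 3: top cell = 'O' → FULL
col 4: top cell = '.' → open
col 5: top cell = '.' → open
col 6: top cell = '.' → open

Answer: 2,4,5,6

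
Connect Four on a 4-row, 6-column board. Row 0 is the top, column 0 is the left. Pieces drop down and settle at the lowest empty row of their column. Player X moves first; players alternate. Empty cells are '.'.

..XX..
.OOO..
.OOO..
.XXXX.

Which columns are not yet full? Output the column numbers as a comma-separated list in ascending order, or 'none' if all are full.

Answer: 0,1,4,5

Derivation:
col 0: top cell = '.' → open
col 1: top cell = '.' → open
col 2: top cell = 'X' → FULL
col 3: top cell = 'X' → FULL
col 4: top cell = '.' → open
col 5: top cell = '.' → open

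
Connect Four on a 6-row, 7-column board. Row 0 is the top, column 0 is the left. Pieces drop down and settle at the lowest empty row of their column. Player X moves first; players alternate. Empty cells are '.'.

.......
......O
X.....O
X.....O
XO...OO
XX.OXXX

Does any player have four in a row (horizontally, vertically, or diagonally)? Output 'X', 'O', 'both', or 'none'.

both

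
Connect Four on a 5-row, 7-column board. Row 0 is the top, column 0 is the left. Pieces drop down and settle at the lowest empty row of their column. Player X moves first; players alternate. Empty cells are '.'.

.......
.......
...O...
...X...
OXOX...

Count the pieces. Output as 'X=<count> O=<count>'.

X=3 O=3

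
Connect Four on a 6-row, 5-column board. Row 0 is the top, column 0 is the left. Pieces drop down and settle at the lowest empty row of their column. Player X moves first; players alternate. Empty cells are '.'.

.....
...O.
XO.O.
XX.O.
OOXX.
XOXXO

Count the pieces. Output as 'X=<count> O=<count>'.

X=8 O=8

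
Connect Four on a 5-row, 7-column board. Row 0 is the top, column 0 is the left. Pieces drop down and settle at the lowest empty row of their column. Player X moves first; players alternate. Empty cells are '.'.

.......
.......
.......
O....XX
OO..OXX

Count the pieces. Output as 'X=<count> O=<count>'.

X=4 O=4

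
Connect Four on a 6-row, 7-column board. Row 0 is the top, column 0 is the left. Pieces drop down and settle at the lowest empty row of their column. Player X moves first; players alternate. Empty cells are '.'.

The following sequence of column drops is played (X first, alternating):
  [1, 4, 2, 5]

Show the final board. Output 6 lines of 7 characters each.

Move 1: X drops in col 1, lands at row 5
Move 2: O drops in col 4, lands at row 5
Move 3: X drops in col 2, lands at row 5
Move 4: O drops in col 5, lands at row 5

Answer: .......
.......
.......
.......
.......
.XX.OO.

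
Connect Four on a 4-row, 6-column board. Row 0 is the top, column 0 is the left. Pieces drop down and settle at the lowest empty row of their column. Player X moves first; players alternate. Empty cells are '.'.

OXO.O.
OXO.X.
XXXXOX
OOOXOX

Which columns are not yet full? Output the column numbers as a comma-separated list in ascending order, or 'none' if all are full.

col 0: top cell = 'O' → FULL
col 1: top cell = 'X' → FULL
col 2: top cell = 'O' → FULL
col 3: top cell = '.' → open
col 4: top cell = 'O' → FULL
col 5: top cell = '.' → open

Answer: 3,5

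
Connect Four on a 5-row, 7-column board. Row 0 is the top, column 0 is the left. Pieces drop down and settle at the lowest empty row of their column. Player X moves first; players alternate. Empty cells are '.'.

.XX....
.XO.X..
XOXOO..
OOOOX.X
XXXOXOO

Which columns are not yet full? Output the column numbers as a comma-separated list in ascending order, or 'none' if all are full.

Answer: 0,3,4,5,6

Derivation:
col 0: top cell = '.' → open
col 1: top cell = 'X' → FULL
col 2: top cell = 'X' → FULL
col 3: top cell = '.' → open
col 4: top cell = '.' → open
col 5: top cell = '.' → open
col 6: top cell = '.' → open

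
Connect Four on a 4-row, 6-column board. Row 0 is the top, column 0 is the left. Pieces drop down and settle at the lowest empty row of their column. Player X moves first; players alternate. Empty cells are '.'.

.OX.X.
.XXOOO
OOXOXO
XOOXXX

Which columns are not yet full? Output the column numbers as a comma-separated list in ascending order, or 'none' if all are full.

Answer: 0,3,5

Derivation:
col 0: top cell = '.' → open
col 1: top cell = 'O' → FULL
col 2: top cell = 'X' → FULL
col 3: top cell = '.' → open
col 4: top cell = 'X' → FULL
col 5: top cell = '.' → open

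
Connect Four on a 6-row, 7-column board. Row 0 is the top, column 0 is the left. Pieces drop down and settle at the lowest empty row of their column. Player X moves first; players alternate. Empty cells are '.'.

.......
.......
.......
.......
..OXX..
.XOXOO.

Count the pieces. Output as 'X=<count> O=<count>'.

X=4 O=4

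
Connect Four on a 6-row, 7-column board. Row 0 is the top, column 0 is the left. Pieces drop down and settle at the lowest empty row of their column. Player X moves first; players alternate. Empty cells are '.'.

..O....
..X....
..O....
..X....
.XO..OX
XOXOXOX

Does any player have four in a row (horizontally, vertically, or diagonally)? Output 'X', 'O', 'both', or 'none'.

none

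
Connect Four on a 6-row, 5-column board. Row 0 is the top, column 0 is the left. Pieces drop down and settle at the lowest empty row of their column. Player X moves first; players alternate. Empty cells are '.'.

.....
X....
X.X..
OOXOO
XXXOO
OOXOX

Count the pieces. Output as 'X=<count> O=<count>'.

X=9 O=9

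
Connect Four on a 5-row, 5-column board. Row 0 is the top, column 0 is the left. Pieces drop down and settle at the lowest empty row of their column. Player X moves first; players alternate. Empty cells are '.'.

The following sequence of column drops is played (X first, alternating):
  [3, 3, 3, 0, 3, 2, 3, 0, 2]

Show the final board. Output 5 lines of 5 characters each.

Answer: ...X.
...X.
...X.
O.XO.
O.OX.

Derivation:
Move 1: X drops in col 3, lands at row 4
Move 2: O drops in col 3, lands at row 3
Move 3: X drops in col 3, lands at row 2
Move 4: O drops in col 0, lands at row 4
Move 5: X drops in col 3, lands at row 1
Move 6: O drops in col 2, lands at row 4
Move 7: X drops in col 3, lands at row 0
Move 8: O drops in col 0, lands at row 3
Move 9: X drops in col 2, lands at row 3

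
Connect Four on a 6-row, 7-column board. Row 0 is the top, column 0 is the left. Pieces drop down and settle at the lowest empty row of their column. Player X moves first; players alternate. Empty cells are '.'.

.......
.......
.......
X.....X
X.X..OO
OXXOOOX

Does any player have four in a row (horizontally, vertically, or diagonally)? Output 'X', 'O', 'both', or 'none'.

none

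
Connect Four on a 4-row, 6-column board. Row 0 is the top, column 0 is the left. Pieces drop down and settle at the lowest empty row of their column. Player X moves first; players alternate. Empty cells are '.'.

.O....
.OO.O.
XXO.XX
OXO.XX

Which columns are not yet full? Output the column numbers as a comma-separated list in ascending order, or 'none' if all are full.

col 0: top cell = '.' → open
col 1: top cell = 'O' → FULL
col 2: top cell = '.' → open
col 3: top cell = '.' → open
col 4: top cell = '.' → open
col 5: top cell = '.' → open

Answer: 0,2,3,4,5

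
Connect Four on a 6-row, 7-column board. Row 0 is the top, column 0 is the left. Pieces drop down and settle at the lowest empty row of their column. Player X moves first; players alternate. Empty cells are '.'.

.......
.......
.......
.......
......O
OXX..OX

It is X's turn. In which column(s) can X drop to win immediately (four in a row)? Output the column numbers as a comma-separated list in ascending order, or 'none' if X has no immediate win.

Answer: none

Derivation:
col 0: drop X → no win
col 1: drop X → no win
col 2: drop X → no win
col 3: drop X → no win
col 4: drop X → no win
col 5: drop X → no win
col 6: drop X → no win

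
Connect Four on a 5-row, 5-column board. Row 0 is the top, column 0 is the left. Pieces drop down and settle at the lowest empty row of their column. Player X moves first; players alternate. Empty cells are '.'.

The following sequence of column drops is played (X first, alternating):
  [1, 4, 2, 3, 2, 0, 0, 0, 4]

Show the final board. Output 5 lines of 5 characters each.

Answer: .....
.....
O....
X.X.X
OXXOO

Derivation:
Move 1: X drops in col 1, lands at row 4
Move 2: O drops in col 4, lands at row 4
Move 3: X drops in col 2, lands at row 4
Move 4: O drops in col 3, lands at row 4
Move 5: X drops in col 2, lands at row 3
Move 6: O drops in col 0, lands at row 4
Move 7: X drops in col 0, lands at row 3
Move 8: O drops in col 0, lands at row 2
Move 9: X drops in col 4, lands at row 3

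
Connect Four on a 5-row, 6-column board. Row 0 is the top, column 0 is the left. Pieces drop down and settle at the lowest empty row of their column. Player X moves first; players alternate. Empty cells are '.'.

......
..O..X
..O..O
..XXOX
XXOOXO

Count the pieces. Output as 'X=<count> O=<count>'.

X=7 O=7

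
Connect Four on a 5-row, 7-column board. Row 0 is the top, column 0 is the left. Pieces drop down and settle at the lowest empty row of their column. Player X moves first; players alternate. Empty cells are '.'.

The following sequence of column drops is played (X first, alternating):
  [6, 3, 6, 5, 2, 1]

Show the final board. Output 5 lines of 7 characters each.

Move 1: X drops in col 6, lands at row 4
Move 2: O drops in col 3, lands at row 4
Move 3: X drops in col 6, lands at row 3
Move 4: O drops in col 5, lands at row 4
Move 5: X drops in col 2, lands at row 4
Move 6: O drops in col 1, lands at row 4

Answer: .......
.......
.......
......X
.OXO.OX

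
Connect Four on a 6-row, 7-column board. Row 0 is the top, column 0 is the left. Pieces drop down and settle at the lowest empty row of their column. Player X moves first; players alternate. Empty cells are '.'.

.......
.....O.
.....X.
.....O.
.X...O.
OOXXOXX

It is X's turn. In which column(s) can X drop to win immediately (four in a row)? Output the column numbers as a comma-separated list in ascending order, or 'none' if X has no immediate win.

col 0: drop X → no win
col 1: drop X → no win
col 2: drop X → no win
col 3: drop X → no win
col 4: drop X → no win
col 5: drop X → no win
col 6: drop X → no win

Answer: none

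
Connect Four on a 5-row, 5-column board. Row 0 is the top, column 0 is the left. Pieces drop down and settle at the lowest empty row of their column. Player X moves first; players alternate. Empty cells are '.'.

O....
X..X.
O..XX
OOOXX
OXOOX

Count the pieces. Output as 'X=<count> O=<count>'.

X=8 O=8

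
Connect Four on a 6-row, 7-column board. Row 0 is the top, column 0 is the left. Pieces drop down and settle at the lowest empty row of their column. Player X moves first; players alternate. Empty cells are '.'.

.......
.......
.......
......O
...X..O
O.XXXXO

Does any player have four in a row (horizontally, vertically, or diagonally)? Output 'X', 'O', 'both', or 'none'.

X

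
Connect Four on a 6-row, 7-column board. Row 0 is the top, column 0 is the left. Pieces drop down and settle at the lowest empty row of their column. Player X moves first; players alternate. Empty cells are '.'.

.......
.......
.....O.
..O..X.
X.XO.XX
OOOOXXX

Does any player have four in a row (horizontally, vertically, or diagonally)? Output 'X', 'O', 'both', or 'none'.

O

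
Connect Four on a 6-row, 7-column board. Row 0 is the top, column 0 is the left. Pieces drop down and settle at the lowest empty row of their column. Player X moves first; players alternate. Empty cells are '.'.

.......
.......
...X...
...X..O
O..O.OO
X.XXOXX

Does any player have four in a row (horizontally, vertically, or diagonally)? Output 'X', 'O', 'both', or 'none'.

none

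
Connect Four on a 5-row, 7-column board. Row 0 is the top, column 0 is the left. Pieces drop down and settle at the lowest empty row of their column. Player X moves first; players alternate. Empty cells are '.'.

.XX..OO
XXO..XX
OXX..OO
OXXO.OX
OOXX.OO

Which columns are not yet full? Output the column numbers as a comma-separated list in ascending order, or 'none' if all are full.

Answer: 0,3,4

Derivation:
col 0: top cell = '.' → open
col 1: top cell = 'X' → FULL
col 2: top cell = 'X' → FULL
col 3: top cell = '.' → open
col 4: top cell = '.' → open
col 5: top cell = 'O' → FULL
col 6: top cell = 'O' → FULL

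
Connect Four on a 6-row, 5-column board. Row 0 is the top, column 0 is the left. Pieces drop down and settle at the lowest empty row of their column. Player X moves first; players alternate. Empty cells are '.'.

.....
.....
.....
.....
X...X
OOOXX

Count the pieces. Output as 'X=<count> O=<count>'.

X=4 O=3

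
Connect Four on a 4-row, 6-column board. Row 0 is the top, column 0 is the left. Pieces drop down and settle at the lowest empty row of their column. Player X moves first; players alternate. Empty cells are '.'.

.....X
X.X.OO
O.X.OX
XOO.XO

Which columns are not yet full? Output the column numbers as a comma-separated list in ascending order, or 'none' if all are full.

col 0: top cell = '.' → open
col 1: top cell = '.' → open
col 2: top cell = '.' → open
col 3: top cell = '.' → open
col 4: top cell = '.' → open
col 5: top cell = 'X' → FULL

Answer: 0,1,2,3,4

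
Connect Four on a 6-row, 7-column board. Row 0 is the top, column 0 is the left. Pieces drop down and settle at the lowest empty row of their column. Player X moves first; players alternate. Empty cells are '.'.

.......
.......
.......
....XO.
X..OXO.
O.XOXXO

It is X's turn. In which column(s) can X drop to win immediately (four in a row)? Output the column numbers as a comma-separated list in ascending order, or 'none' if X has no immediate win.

col 0: drop X → no win
col 1: drop X → no win
col 2: drop X → no win
col 3: drop X → no win
col 4: drop X → WIN!
col 5: drop X → no win
col 6: drop X → no win

Answer: 4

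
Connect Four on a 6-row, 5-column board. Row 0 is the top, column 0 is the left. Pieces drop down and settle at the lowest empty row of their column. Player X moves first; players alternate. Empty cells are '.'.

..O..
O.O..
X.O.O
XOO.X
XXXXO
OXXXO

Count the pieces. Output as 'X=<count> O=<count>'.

X=10 O=10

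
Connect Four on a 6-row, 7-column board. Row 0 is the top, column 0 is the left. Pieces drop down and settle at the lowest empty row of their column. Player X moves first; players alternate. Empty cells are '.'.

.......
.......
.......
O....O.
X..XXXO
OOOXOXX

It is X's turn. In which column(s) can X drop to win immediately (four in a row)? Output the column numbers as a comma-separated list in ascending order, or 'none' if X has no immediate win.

Answer: 2

Derivation:
col 0: drop X → no win
col 1: drop X → no win
col 2: drop X → WIN!
col 3: drop X → no win
col 4: drop X → no win
col 5: drop X → no win
col 6: drop X → no win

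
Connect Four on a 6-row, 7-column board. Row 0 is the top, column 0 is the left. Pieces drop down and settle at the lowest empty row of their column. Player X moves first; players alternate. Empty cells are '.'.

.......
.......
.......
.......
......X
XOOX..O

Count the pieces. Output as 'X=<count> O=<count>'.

X=3 O=3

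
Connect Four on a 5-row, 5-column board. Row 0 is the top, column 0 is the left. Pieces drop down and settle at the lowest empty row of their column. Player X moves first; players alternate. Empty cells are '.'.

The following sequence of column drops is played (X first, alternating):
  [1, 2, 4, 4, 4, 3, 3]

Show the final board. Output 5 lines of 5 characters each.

Answer: .....
.....
....X
...XO
.XOOX

Derivation:
Move 1: X drops in col 1, lands at row 4
Move 2: O drops in col 2, lands at row 4
Move 3: X drops in col 4, lands at row 4
Move 4: O drops in col 4, lands at row 3
Move 5: X drops in col 4, lands at row 2
Move 6: O drops in col 3, lands at row 4
Move 7: X drops in col 3, lands at row 3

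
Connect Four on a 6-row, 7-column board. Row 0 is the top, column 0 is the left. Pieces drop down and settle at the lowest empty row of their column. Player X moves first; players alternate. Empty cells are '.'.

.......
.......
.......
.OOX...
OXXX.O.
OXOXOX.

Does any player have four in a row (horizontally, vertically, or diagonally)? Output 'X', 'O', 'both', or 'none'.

none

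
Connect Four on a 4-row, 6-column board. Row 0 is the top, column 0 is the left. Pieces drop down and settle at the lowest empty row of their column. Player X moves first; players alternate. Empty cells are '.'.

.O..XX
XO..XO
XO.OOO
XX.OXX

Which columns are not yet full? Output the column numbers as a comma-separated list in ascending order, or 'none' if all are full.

col 0: top cell = '.' → open
col 1: top cell = 'O' → FULL
col 2: top cell = '.' → open
col 3: top cell = '.' → open
col 4: top cell = 'X' → FULL
col 5: top cell = 'X' → FULL

Answer: 0,2,3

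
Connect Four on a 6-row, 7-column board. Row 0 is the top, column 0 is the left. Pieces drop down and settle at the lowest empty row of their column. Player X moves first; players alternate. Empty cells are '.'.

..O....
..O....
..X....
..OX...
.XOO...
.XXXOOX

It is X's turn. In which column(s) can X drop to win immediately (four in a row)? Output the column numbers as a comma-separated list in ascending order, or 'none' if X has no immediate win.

Answer: 0

Derivation:
col 0: drop X → WIN!
col 1: drop X → no win
col 3: drop X → no win
col 4: drop X → no win
col 5: drop X → no win
col 6: drop X → no win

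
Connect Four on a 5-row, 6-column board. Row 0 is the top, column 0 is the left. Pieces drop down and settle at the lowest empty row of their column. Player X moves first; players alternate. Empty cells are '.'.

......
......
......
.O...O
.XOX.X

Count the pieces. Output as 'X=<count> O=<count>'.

X=3 O=3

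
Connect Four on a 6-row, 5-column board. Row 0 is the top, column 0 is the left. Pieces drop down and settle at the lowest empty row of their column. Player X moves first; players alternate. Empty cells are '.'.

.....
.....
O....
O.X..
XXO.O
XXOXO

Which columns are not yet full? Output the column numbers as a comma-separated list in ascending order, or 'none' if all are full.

Answer: 0,1,2,3,4

Derivation:
col 0: top cell = '.' → open
col 1: top cell = '.' → open
col 2: top cell = '.' → open
col 3: top cell = '.' → open
col 4: top cell = '.' → open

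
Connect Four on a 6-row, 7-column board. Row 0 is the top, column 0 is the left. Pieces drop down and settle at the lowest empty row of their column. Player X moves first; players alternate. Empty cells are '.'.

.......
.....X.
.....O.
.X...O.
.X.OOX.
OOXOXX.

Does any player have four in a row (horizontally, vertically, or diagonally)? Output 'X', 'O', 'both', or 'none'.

none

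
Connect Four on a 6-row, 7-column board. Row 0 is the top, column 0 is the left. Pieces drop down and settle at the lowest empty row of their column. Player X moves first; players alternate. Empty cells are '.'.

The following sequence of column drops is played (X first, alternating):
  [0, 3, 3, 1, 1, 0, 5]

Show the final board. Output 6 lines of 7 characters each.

Answer: .......
.......
.......
.......
OX.X...
XO.O.X.

Derivation:
Move 1: X drops in col 0, lands at row 5
Move 2: O drops in col 3, lands at row 5
Move 3: X drops in col 3, lands at row 4
Move 4: O drops in col 1, lands at row 5
Move 5: X drops in col 1, lands at row 4
Move 6: O drops in col 0, lands at row 4
Move 7: X drops in col 5, lands at row 5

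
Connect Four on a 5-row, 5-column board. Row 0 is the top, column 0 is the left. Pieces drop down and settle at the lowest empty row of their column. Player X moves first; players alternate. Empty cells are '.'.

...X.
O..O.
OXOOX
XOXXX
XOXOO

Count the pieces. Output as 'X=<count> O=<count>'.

X=9 O=9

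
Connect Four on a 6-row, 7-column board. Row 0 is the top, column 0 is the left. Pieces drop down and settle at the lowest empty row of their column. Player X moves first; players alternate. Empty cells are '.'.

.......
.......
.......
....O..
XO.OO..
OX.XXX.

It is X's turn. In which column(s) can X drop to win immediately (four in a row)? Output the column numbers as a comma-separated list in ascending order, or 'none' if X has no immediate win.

Answer: 2,6

Derivation:
col 0: drop X → no win
col 1: drop X → no win
col 2: drop X → WIN!
col 3: drop X → no win
col 4: drop X → no win
col 5: drop X → no win
col 6: drop X → WIN!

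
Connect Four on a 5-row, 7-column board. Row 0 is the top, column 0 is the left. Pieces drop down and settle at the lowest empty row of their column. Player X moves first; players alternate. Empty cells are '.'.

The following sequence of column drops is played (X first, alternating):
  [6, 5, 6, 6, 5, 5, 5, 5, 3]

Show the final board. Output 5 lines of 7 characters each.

Move 1: X drops in col 6, lands at row 4
Move 2: O drops in col 5, lands at row 4
Move 3: X drops in col 6, lands at row 3
Move 4: O drops in col 6, lands at row 2
Move 5: X drops in col 5, lands at row 3
Move 6: O drops in col 5, lands at row 2
Move 7: X drops in col 5, lands at row 1
Move 8: O drops in col 5, lands at row 0
Move 9: X drops in col 3, lands at row 4

Answer: .....O.
.....X.
.....OO
.....XX
...X.OX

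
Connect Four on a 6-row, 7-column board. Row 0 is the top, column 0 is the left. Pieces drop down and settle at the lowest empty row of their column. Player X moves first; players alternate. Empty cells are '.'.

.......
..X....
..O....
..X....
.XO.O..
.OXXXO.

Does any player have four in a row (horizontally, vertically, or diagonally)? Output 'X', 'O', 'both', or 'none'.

none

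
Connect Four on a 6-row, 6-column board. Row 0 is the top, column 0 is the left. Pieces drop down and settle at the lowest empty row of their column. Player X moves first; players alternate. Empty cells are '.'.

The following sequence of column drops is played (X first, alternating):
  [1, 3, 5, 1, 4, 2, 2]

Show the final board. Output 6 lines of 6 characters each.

Move 1: X drops in col 1, lands at row 5
Move 2: O drops in col 3, lands at row 5
Move 3: X drops in col 5, lands at row 5
Move 4: O drops in col 1, lands at row 4
Move 5: X drops in col 4, lands at row 5
Move 6: O drops in col 2, lands at row 5
Move 7: X drops in col 2, lands at row 4

Answer: ......
......
......
......
.OX...
.XOOXX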